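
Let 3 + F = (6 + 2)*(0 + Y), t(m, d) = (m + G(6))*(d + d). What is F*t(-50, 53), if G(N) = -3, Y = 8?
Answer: -342698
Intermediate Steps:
t(m, d) = 2*d*(-3 + m) (t(m, d) = (m - 3)*(d + d) = (-3 + m)*(2*d) = 2*d*(-3 + m))
F = 61 (F = -3 + (6 + 2)*(0 + 8) = -3 + 8*8 = -3 + 64 = 61)
F*t(-50, 53) = 61*(2*53*(-3 - 50)) = 61*(2*53*(-53)) = 61*(-5618) = -342698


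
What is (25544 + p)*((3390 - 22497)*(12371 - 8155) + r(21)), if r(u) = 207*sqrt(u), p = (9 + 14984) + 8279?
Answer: -3932378347392 + 10104912*sqrt(21) ≈ -3.9323e+12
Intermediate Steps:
p = 23272 (p = 14993 + 8279 = 23272)
(25544 + p)*((3390 - 22497)*(12371 - 8155) + r(21)) = (25544 + 23272)*((3390 - 22497)*(12371 - 8155) + 207*sqrt(21)) = 48816*(-19107*4216 + 207*sqrt(21)) = 48816*(-80555112 + 207*sqrt(21)) = -3932378347392 + 10104912*sqrt(21)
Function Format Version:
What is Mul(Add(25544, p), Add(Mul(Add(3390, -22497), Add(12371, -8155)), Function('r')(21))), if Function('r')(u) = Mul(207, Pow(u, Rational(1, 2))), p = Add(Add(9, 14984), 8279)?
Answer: Add(-3932378347392, Mul(10104912, Pow(21, Rational(1, 2)))) ≈ -3.9323e+12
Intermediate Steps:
p = 23272 (p = Add(14993, 8279) = 23272)
Mul(Add(25544, p), Add(Mul(Add(3390, -22497), Add(12371, -8155)), Function('r')(21))) = Mul(Add(25544, 23272), Add(Mul(Add(3390, -22497), Add(12371, -8155)), Mul(207, Pow(21, Rational(1, 2))))) = Mul(48816, Add(Mul(-19107, 4216), Mul(207, Pow(21, Rational(1, 2))))) = Mul(48816, Add(-80555112, Mul(207, Pow(21, Rational(1, 2))))) = Add(-3932378347392, Mul(10104912, Pow(21, Rational(1, 2))))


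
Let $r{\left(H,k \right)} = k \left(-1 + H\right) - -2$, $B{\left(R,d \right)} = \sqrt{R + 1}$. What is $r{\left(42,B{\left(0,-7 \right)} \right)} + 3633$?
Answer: $3676$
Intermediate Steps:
$B{\left(R,d \right)} = \sqrt{1 + R}$
$r{\left(H,k \right)} = 2 + k \left(-1 + H\right)$ ($r{\left(H,k \right)} = k \left(-1 + H\right) + 2 = 2 + k \left(-1 + H\right)$)
$r{\left(42,B{\left(0,-7 \right)} \right)} + 3633 = \left(2 - \sqrt{1 + 0} + 42 \sqrt{1 + 0}\right) + 3633 = \left(2 - \sqrt{1} + 42 \sqrt{1}\right) + 3633 = \left(2 - 1 + 42 \cdot 1\right) + 3633 = \left(2 - 1 + 42\right) + 3633 = 43 + 3633 = 3676$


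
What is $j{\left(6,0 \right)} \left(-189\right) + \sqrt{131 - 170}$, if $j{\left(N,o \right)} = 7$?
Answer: $-1323 + i \sqrt{39} \approx -1323.0 + 6.245 i$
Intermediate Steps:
$j{\left(6,0 \right)} \left(-189\right) + \sqrt{131 - 170} = 7 \left(-189\right) + \sqrt{131 - 170} = -1323 + \sqrt{-39} = -1323 + i \sqrt{39}$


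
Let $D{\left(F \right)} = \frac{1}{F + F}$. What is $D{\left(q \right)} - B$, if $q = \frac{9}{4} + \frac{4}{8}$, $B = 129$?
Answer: $- \frac{1417}{11} \approx -128.82$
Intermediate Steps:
$q = \frac{11}{4}$ ($q = 9 \cdot \frac{1}{4} + 4 \cdot \frac{1}{8} = \frac{9}{4} + \frac{1}{2} = \frac{11}{4} \approx 2.75$)
$D{\left(F \right)} = \frac{1}{2 F}$
$D{\left(q \right)} - B = \frac{1}{2 \cdot \frac{11}{4}} - 129 = \frac{1}{2} \cdot \frac{4}{11} - 129 = \frac{2}{11} - 129 = - \frac{1417}{11}$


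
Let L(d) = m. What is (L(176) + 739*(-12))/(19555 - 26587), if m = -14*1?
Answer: 4441/3516 ≈ 1.2631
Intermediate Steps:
m = -14
L(d) = -14
(L(176) + 739*(-12))/(19555 - 26587) = (-14 + 739*(-12))/(19555 - 26587) = (-14 - 8868)/(-7032) = -8882*(-1/7032) = 4441/3516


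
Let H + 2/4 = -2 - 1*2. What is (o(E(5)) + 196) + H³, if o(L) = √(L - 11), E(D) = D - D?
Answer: 839/8 + I*√11 ≈ 104.88 + 3.3166*I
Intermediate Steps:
E(D) = 0
H = -9/2 (H = -½ + (-2 - 1*2) = -½ + (-2 - 2) = -½ - 4 = -9/2 ≈ -4.5000)
o(L) = √(-11 + L)
(o(E(5)) + 196) + H³ = (√(-11 + 0) + 196) + (-9/2)³ = (√(-11) + 196) - 729/8 = (I*√11 + 196) - 729/8 = (196 + I*√11) - 729/8 = 839/8 + I*√11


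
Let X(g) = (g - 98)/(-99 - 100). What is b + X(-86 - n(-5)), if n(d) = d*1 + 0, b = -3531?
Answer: -702490/199 ≈ -3530.1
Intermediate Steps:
n(d) = d (n(d) = d + 0 = d)
X(g) = 98/199 - g/199 (X(g) = (-98 + g)/(-199) = (-98 + g)*(-1/199) = 98/199 - g/199)
b + X(-86 - n(-5)) = -3531 + (98/199 - (-86 - 1*(-5))/199) = -3531 + (98/199 - (-86 + 5)/199) = -3531 + (98/199 - 1/199*(-81)) = -3531 + (98/199 + 81/199) = -3531 + 179/199 = -702490/199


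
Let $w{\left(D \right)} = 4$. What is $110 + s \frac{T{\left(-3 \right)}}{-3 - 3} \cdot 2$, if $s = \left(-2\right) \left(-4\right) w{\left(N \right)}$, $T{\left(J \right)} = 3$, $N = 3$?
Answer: $78$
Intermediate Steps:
$s = 32$ ($s = \left(-2\right) \left(-4\right) 4 = 8 \cdot 4 = 32$)
$110 + s \frac{T{\left(-3 \right)}}{-3 - 3} \cdot 2 = 110 + 32 \frac{3}{-3 - 3} \cdot 2 = 110 + 32 \frac{3}{-6} \cdot 2 = 110 + 32 \cdot 3 \left(- \frac{1}{6}\right) 2 = 110 + 32 \left(\left(- \frac{1}{2}\right) 2\right) = 110 + 32 \left(-1\right) = 110 - 32 = 78$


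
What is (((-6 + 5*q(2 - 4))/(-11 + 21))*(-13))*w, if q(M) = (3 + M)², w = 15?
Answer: 39/2 ≈ 19.500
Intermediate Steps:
(((-6 + 5*q(2 - 4))/(-11 + 21))*(-13))*w = (((-6 + 5*(3 + (2 - 4))²)/(-11 + 21))*(-13))*15 = (((-6 + 5*(3 - 2)²)/10)*(-13))*15 = (((-6 + 5*1²)*(⅒))*(-13))*15 = (((-6 + 5*1)*(⅒))*(-13))*15 = (((-6 + 5)*(⅒))*(-13))*15 = (-1*⅒*(-13))*15 = -⅒*(-13)*15 = (13/10)*15 = 39/2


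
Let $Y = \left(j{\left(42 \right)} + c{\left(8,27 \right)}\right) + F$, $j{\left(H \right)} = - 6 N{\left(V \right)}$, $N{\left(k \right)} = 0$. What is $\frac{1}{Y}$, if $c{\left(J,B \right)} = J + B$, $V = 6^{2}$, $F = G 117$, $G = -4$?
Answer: $- \frac{1}{433} \approx -0.0023095$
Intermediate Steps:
$F = -468$ ($F = \left(-4\right) 117 = -468$)
$V = 36$
$c{\left(J,B \right)} = B + J$
$j{\left(H \right)} = 0$ ($j{\left(H \right)} = \left(-6\right) 0 = 0$)
$Y = -433$ ($Y = \left(0 + \left(27 + 8\right)\right) - 468 = \left(0 + 35\right) - 468 = 35 - 468 = -433$)
$\frac{1}{Y} = \frac{1}{-433} = - \frac{1}{433}$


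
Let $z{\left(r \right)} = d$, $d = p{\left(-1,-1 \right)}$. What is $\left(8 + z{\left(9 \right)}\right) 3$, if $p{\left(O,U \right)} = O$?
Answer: $21$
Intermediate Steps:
$d = -1$
$z{\left(r \right)} = -1$
$\left(8 + z{\left(9 \right)}\right) 3 = \left(8 - 1\right) 3 = 7 \cdot 3 = 21$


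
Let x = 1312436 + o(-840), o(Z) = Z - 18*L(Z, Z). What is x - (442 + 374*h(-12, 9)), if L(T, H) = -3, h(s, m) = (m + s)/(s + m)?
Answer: 1310834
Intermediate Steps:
h(s, m) = 1 (h(s, m) = (m + s)/(m + s) = 1)
o(Z) = 54 + Z (o(Z) = Z - 18*(-3) = Z + 54 = 54 + Z)
x = 1311650 (x = 1312436 + (54 - 840) = 1312436 - 786 = 1311650)
x - (442 + 374*h(-12, 9)) = 1311650 - (442 + 374*1) = 1311650 - (442 + 374) = 1311650 - 1*816 = 1311650 - 816 = 1310834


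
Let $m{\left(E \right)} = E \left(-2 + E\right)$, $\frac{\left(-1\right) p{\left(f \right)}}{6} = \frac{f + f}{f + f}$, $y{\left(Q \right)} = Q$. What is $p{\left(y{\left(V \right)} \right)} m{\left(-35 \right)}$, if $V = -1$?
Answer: $-7770$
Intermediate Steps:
$p{\left(f \right)} = -6$ ($p{\left(f \right)} = - 6 \frac{f + f}{f + f} = - 6 \frac{2 f}{2 f} = - 6 \cdot 2 f \frac{1}{2 f} = \left(-6\right) 1 = -6$)
$p{\left(y{\left(V \right)} \right)} m{\left(-35 \right)} = - 6 \left(- 35 \left(-2 - 35\right)\right) = - 6 \left(\left(-35\right) \left(-37\right)\right) = \left(-6\right) 1295 = -7770$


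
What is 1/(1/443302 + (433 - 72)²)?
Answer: 443302/57771559943 ≈ 7.6734e-6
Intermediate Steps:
1/(1/443302 + (433 - 72)²) = 1/(1/443302 + 361²) = 1/(1/443302 + 130321) = 1/(57771559943/443302) = 443302/57771559943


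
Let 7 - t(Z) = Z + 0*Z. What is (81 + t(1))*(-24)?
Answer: -2088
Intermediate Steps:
t(Z) = 7 - Z (t(Z) = 7 - (Z + 0*Z) = 7 - (Z + 0) = 7 - Z)
(81 + t(1))*(-24) = (81 + (7 - 1*1))*(-24) = (81 + (7 - 1))*(-24) = (81 + 6)*(-24) = 87*(-24) = -2088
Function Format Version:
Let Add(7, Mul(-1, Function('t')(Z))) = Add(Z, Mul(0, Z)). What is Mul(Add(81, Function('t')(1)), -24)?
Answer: -2088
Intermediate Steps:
Function('t')(Z) = Add(7, Mul(-1, Z)) (Function('t')(Z) = Add(7, Mul(-1, Add(Z, Mul(0, Z)))) = Add(7, Mul(-1, Add(Z, 0))) = Add(7, Mul(-1, Z)))
Mul(Add(81, Function('t')(1)), -24) = Mul(Add(81, Add(7, Mul(-1, 1))), -24) = Mul(Add(81, Add(7, -1)), -24) = Mul(Add(81, 6), -24) = Mul(87, -24) = -2088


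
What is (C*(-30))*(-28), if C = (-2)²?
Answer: 3360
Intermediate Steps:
C = 4
(C*(-30))*(-28) = (4*(-30))*(-28) = -120*(-28) = 3360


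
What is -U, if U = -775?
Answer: 775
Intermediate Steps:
-U = -1*(-775) = 775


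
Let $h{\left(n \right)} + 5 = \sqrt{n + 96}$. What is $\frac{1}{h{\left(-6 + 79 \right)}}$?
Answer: $\frac{1}{8} \approx 0.125$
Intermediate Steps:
$h{\left(n \right)} = -5 + \sqrt{96 + n}$ ($h{\left(n \right)} = -5 + \sqrt{n + 96} = -5 + \sqrt{96 + n}$)
$\frac{1}{h{\left(-6 + 79 \right)}} = \frac{1}{-5 + \sqrt{96 + \left(-6 + 79\right)}} = \frac{1}{-5 + \sqrt{96 + 73}} = \frac{1}{-5 + \sqrt{169}} = \frac{1}{-5 + 13} = \frac{1}{8}$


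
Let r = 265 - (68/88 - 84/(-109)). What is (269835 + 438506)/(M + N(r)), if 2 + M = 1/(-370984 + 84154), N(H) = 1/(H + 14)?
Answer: -135179625751069230/380992365061 ≈ -3.5481e+5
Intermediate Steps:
r = 631769/2398 (r = 265 - (68*(1/88) - 84*(-1/109)) = 265 - (17/22 + 84/109) = 265 - 1*3701/2398 = 265 - 3701/2398 = 631769/2398 ≈ 263.46)
N(H) = 1/(14 + H)
M = -573661/286830 (M = -2 + 1/(-370984 + 84154) = -2 + 1/(-286830) = -2 - 1/286830 = -573661/286830 ≈ -2.0000)
(269835 + 438506)/(M + N(r)) = (269835 + 438506)/(-573661/286830 + 1/(14 + 631769/2398)) = 708341/(-573661/286830 + 1/(665341/2398)) = 708341/(-573661/286830 + 2398/665341) = 708341/(-380992365061/190839759030) = 708341*(-190839759030/380992365061) = -135179625751069230/380992365061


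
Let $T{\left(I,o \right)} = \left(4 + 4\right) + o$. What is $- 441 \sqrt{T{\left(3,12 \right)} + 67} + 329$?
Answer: $329 - 441 \sqrt{87} \approx -3784.4$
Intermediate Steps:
$T{\left(I,o \right)} = 8 + o$
$- 441 \sqrt{T{\left(3,12 \right)} + 67} + 329 = - 441 \sqrt{\left(8 + 12\right) + 67} + 329 = - 441 \sqrt{20 + 67} + 329 = - 441 \sqrt{87} + 329 = 329 - 441 \sqrt{87}$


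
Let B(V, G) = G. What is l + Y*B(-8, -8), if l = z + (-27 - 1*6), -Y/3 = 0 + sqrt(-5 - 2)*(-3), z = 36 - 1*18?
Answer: -15 - 72*I*sqrt(7) ≈ -15.0 - 190.49*I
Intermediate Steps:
z = 18 (z = 36 - 18 = 18)
Y = 9*I*sqrt(7) (Y = -3*(0 + sqrt(-5 - 2)*(-3)) = -3*(0 + sqrt(-7)*(-3)) = -3*(0 + (I*sqrt(7))*(-3)) = -3*(0 - 3*I*sqrt(7)) = -(-9)*I*sqrt(7) = 9*I*sqrt(7) ≈ 23.812*I)
l = -15 (l = 18 + (-27 - 1*6) = 18 + (-27 - 6) = 18 - 33 = -15)
l + Y*B(-8, -8) = -15 + (9*I*sqrt(7))*(-8) = -15 - 72*I*sqrt(7)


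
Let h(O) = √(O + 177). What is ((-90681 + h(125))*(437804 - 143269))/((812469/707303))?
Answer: -6297054559176835/270823 + 208325489105*√302/812469 ≈ -2.3247e+10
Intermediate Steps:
h(O) = √(177 + O)
((-90681 + h(125))*(437804 - 143269))/((812469/707303)) = ((-90681 + √(177 + 125))*(437804 - 143269))/((812469/707303)) = ((-90681 + √302)*294535)/((812469*(1/707303))) = (-26708728335 + 294535*√302)/(812469/707303) = (-26708728335 + 294535*√302)*(707303/812469) = -6297054559176835/270823 + 208325489105*√302/812469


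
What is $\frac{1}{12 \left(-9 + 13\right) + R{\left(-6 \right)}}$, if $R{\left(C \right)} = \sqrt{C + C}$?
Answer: $\frac{4}{193} - \frac{i \sqrt{3}}{1158} \approx 0.020725 - 0.0014957 i$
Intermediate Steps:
$R{\left(C \right)} = \sqrt{2} \sqrt{C}$ ($R{\left(C \right)} = \sqrt{2 C} = \sqrt{2} \sqrt{C}$)
$\frac{1}{12 \left(-9 + 13\right) + R{\left(-6 \right)}} = \frac{1}{12 \left(-9 + 13\right) + \sqrt{2} \sqrt{-6}} = \frac{1}{12 \cdot 4 + \sqrt{2} i \sqrt{6}} = \frac{1}{48 + 2 i \sqrt{3}}$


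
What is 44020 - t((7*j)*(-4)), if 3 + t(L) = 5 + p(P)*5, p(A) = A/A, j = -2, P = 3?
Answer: 44013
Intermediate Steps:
p(A) = 1
t(L) = 7 (t(L) = -3 + (5 + 1*5) = -3 + (5 + 5) = -3 + 10 = 7)
44020 - t((7*j)*(-4)) = 44020 - 1*7 = 44020 - 7 = 44013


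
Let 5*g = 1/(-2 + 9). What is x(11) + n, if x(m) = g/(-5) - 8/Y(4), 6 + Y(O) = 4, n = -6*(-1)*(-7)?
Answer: -6651/175 ≈ -38.006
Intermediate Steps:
n = -42 (n = 6*(-7) = -42)
Y(O) = -2 (Y(O) = -6 + 4 = -2)
g = 1/35 (g = 1/(5*(-2 + 9)) = (⅕)/7 = (⅕)*(⅐) = 1/35 ≈ 0.028571)
x(m) = 699/175 (x(m) = (1/35)/(-5) - 8/(-2) = (1/35)*(-⅕) - 8*(-½) = -1/175 + 4 = 699/175)
x(11) + n = 699/175 - 42 = -6651/175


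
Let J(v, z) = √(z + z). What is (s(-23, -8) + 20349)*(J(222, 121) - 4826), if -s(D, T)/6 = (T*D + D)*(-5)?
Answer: -121513854 + 276969*√2 ≈ -1.2112e+8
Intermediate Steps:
s(D, T) = 30*D + 30*D*T (s(D, T) = -6*(T*D + D)*(-5) = -6*(D*T + D)*(-5) = -6*(D + D*T)*(-5) = -6*(-5*D - 5*D*T) = 30*D + 30*D*T)
J(v, z) = √2*√z (J(v, z) = √(2*z) = √2*√z)
(s(-23, -8) + 20349)*(J(222, 121) - 4826) = (30*(-23)*(1 - 8) + 20349)*(√2*√121 - 4826) = (30*(-23)*(-7) + 20349)*(√2*11 - 4826) = (4830 + 20349)*(11*√2 - 4826) = 25179*(-4826 + 11*√2) = -121513854 + 276969*√2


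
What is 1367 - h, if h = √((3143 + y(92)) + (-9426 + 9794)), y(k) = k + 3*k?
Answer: 1367 - 3*√431 ≈ 1304.7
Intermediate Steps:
y(k) = 4*k
h = 3*√431 (h = √((3143 + 4*92) + (-9426 + 9794)) = √((3143 + 368) + 368) = √(3511 + 368) = √3879 = 3*√431 ≈ 62.282)
1367 - h = 1367 - 3*√431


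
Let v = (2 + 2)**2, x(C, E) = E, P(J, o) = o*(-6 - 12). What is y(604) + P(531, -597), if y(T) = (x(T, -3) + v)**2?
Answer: 10915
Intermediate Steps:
P(J, o) = -18*o (P(J, o) = o*(-18) = -18*o)
v = 16 (v = 4**2 = 16)
y(T) = 169 (y(T) = (-3 + 16)**2 = 13**2 = 169)
y(604) + P(531, -597) = 169 - 18*(-597) = 169 + 10746 = 10915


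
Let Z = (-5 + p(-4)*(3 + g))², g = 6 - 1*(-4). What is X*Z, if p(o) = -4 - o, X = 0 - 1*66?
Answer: -1650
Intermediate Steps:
X = -66 (X = 0 - 66 = -66)
g = 10 (g = 6 + 4 = 10)
Z = 25 (Z = (-5 + (-4 - 1*(-4))*(3 + 10))² = (-5 + (-4 + 4)*13)² = (-5 + 0*13)² = (-5 + 0)² = (-5)² = 25)
X*Z = -66*25 = -1650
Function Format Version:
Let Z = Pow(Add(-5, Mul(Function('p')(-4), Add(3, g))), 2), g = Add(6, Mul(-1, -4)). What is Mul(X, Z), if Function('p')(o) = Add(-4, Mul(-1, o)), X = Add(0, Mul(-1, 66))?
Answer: -1650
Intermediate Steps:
X = -66 (X = Add(0, -66) = -66)
g = 10 (g = Add(6, 4) = 10)
Z = 25 (Z = Pow(Add(-5, Mul(Add(-4, Mul(-1, -4)), Add(3, 10))), 2) = Pow(Add(-5, Mul(Add(-4, 4), 13)), 2) = Pow(Add(-5, Mul(0, 13)), 2) = Pow(Add(-5, 0), 2) = Pow(-5, 2) = 25)
Mul(X, Z) = Mul(-66, 25) = -1650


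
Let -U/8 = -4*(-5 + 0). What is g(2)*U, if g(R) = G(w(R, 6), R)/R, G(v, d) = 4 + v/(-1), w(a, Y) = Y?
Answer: 160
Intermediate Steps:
U = -160 (U = -(-32)*(-5 + 0) = -(-32)*(-5) = -8*20 = -160)
G(v, d) = 4 - v (G(v, d) = 4 + v*(-1) = 4 - v)
g(R) = -2/R (g(R) = (4 - 1*6)/R = (4 - 6)/R = -2/R)
g(2)*U = -2/2*(-160) = -2*½*(-160) = -1*(-160) = 160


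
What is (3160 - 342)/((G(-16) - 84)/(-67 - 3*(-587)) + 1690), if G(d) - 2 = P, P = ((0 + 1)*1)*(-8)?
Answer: 2386846/1431385 ≈ 1.6675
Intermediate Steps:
P = -8 (P = (1*1)*(-8) = 1*(-8) = -8)
G(d) = -6 (G(d) = 2 - 8 = -6)
(3160 - 342)/((G(-16) - 84)/(-67 - 3*(-587)) + 1690) = (3160 - 342)/((-6 - 84)/(-67 - 3*(-587)) + 1690) = 2818/(-90/(-67 + 1761) + 1690) = 2818/(-90/1694 + 1690) = 2818/(-90*1/1694 + 1690) = 2818/(-45/847 + 1690) = 2818/(1431385/847) = 2818*(847/1431385) = 2386846/1431385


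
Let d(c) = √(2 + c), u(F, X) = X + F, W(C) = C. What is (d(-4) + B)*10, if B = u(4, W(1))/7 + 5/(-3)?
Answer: -200/21 + 10*I*√2 ≈ -9.5238 + 14.142*I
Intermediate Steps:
u(F, X) = F + X
B = -20/21 (B = (4 + 1)/7 + 5/(-3) = 5*(⅐) + 5*(-⅓) = 5/7 - 5/3 = -20/21 ≈ -0.95238)
(d(-4) + B)*10 = (√(2 - 4) - 20/21)*10 = (√(-2) - 20/21)*10 = (I*√2 - 20/21)*10 = (-20/21 + I*√2)*10 = -200/21 + 10*I*√2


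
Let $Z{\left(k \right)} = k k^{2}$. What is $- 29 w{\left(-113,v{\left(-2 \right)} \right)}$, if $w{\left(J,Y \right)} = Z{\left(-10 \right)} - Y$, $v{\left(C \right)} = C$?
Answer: $28942$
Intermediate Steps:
$Z{\left(k \right)} = k^{3}$
$w{\left(J,Y \right)} = -1000 - Y$ ($w{\left(J,Y \right)} = \left(-10\right)^{3} - Y = -1000 - Y$)
$- 29 w{\left(-113,v{\left(-2 \right)} \right)} = - 29 \left(-1000 - -2\right) = - 29 \left(-1000 + 2\right) = \left(-29\right) \left(-998\right) = 28942$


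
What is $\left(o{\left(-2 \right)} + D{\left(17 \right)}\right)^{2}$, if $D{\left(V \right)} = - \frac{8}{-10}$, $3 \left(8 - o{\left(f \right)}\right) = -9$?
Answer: $\frac{3481}{25} \approx 139.24$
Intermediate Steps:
$o{\left(f \right)} = 11$ ($o{\left(f \right)} = 8 - -3 = 8 + 3 = 11$)
$D{\left(V \right)} = \frac{4}{5}$ ($D{\left(V \right)} = \left(-8\right) \left(- \frac{1}{10}\right) = \frac{4}{5}$)
$\left(o{\left(-2 \right)} + D{\left(17 \right)}\right)^{2} = \left(11 + \frac{4}{5}\right)^{2} = \left(\frac{59}{5}\right)^{2} = \frac{3481}{25}$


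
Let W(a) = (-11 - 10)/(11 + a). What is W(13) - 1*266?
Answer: -2135/8 ≈ -266.88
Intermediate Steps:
W(a) = -21/(11 + a)
W(13) - 1*266 = -21/(11 + 13) - 1*266 = -21/24 - 266 = -21*1/24 - 266 = -7/8 - 266 = -2135/8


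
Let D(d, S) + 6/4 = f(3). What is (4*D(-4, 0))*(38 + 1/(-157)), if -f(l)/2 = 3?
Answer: -178950/157 ≈ -1139.8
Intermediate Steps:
f(l) = -6 (f(l) = -2*3 = -6)
D(d, S) = -15/2 (D(d, S) = -3/2 - 6 = -15/2)
(4*D(-4, 0))*(38 + 1/(-157)) = (4*(-15/2))*(38 + 1/(-157)) = -30*(38 - 1/157) = -30*5965/157 = -178950/157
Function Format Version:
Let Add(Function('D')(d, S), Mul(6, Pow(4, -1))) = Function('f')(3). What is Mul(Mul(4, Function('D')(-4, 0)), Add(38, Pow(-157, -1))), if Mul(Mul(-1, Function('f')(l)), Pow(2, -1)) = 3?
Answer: Rational(-178950, 157) ≈ -1139.8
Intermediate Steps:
Function('f')(l) = -6 (Function('f')(l) = Mul(-2, 3) = -6)
Function('D')(d, S) = Rational(-15, 2) (Function('D')(d, S) = Add(Rational(-3, 2), -6) = Rational(-15, 2))
Mul(Mul(4, Function('D')(-4, 0)), Add(38, Pow(-157, -1))) = Mul(Mul(4, Rational(-15, 2)), Add(38, Pow(-157, -1))) = Mul(-30, Add(38, Rational(-1, 157))) = Mul(-30, Rational(5965, 157)) = Rational(-178950, 157)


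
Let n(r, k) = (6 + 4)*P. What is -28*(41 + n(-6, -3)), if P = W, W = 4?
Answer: -2268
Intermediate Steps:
P = 4
n(r, k) = 40 (n(r, k) = (6 + 4)*4 = 10*4 = 40)
-28*(41 + n(-6, -3)) = -28*(41 + 40) = -28*81 = -2268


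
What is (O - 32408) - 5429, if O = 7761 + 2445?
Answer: -27631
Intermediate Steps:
O = 10206
(O - 32408) - 5429 = (10206 - 32408) - 5429 = -22202 - 5429 = -27631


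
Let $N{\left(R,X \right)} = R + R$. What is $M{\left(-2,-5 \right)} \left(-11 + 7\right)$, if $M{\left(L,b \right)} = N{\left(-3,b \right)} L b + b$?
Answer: $260$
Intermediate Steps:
$N{\left(R,X \right)} = 2 R$
$M{\left(L,b \right)} = b - 6 L b$ ($M{\left(L,b \right)} = 2 \left(-3\right) L b + b = - 6 L b + b = b - 6 L b$)
$M{\left(-2,-5 \right)} \left(-11 + 7\right) = - 5 \left(1 - -12\right) \left(-11 + 7\right) = - 5 \left(1 + 12\right) \left(-4\right) = \left(-5\right) 13 \left(-4\right) = \left(-65\right) \left(-4\right) = 260$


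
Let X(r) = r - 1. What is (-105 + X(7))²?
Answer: 9801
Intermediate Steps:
X(r) = -1 + r
(-105 + X(7))² = (-105 + (-1 + 7))² = (-105 + 6)² = (-99)² = 9801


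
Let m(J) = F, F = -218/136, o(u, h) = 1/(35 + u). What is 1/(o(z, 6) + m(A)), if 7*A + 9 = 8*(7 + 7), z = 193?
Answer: -969/1549 ≈ -0.62556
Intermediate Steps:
F = -109/68 (F = -218*1/136 = -109/68 ≈ -1.6029)
A = 103/7 (A = -9/7 + (8*(7 + 7))/7 = -9/7 + (8*14)/7 = -9/7 + (⅐)*112 = -9/7 + 16 = 103/7 ≈ 14.714)
m(J) = -109/68
1/(o(z, 6) + m(A)) = 1/(1/(35 + 193) - 109/68) = 1/(1/228 - 109/68) = 1/(-1549/969) = -969/1549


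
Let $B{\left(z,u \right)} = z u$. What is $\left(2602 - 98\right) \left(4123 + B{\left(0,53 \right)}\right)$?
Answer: $10323992$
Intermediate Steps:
$B{\left(z,u \right)} = u z$
$\left(2602 - 98\right) \left(4123 + B{\left(0,53 \right)}\right) = \left(2602 - 98\right) \left(4123 + 53 \cdot 0\right) = 2504 \left(4123 + 0\right) = 2504 \cdot 4123 = 10323992$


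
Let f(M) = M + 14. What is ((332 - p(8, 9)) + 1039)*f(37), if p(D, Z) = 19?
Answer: 68952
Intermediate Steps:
f(M) = 14 + M
((332 - p(8, 9)) + 1039)*f(37) = ((332 - 1*19) + 1039)*(14 + 37) = ((332 - 19) + 1039)*51 = (313 + 1039)*51 = 1352*51 = 68952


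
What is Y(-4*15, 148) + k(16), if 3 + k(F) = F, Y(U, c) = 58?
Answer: 71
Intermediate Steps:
k(F) = -3 + F
Y(-4*15, 148) + k(16) = 58 + (-3 + 16) = 58 + 13 = 71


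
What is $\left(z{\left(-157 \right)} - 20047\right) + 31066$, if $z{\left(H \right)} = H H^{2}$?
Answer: $-3858874$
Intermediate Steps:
$z{\left(H \right)} = H^{3}$
$\left(z{\left(-157 \right)} - 20047\right) + 31066 = \left(\left(-157\right)^{3} - 20047\right) + 31066 = \left(-3869893 - 20047\right) + 31066 = -3889940 + 31066 = -3858874$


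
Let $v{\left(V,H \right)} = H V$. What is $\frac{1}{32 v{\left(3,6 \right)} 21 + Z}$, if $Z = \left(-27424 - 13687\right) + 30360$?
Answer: $\frac{1}{1345} \approx 0.00074349$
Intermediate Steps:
$Z = -10751$ ($Z = -41111 + 30360 = -10751$)
$\frac{1}{32 v{\left(3,6 \right)} 21 + Z} = \frac{1}{32 \cdot 6 \cdot 3 \cdot 21 - 10751} = \frac{1}{32 \cdot 18 \cdot 21 - 10751} = \frac{1}{576 \cdot 21 - 10751} = \frac{1}{12096 - 10751} = \frac{1}{1345}$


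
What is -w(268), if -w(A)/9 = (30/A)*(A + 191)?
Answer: 61965/134 ≈ 462.43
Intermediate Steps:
w(A) = -270*(191 + A)/A (w(A) = -9*30/A*(A + 191) = -9*30/A*(191 + A) = -270*(191 + A)/A)
-w(268) = -(-270 - 51570/268) = -(-270 - 51570*1/268) = -(-270 - 25785/134) = -1*(-61965/134) = 61965/134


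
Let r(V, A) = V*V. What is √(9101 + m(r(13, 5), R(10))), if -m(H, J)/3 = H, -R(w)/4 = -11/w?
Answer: √8594 ≈ 92.704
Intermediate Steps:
R(w) = 44/w (R(w) = -(-44)/w = 44/w)
r(V, A) = V²
m(H, J) = -3*H
√(9101 + m(r(13, 5), R(10))) = √(9101 - 3*13²) = √(9101 - 3*169) = √(9101 - 507) = √8594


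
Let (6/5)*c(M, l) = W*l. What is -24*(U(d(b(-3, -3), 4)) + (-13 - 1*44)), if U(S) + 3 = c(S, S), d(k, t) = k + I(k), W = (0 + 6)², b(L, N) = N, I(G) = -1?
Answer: 4320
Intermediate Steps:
W = 36 (W = 6² = 36)
c(M, l) = 30*l (c(M, l) = 5*(36*l)/6 = 30*l)
d(k, t) = -1 + k (d(k, t) = k - 1 = -1 + k)
U(S) = -3 + 30*S
-24*(U(d(b(-3, -3), 4)) + (-13 - 1*44)) = -24*((-3 + 30*(-1 - 3)) + (-13 - 1*44)) = -24*((-3 + 30*(-4)) + (-13 - 44)) = -24*((-3 - 120) - 57) = -24*(-123 - 57) = -24*(-180) = 4320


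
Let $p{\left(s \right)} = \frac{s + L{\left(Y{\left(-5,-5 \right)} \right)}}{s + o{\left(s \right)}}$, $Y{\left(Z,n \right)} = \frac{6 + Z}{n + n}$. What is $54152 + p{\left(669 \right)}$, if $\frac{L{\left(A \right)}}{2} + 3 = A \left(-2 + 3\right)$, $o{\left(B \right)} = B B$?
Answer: $\frac{60681379057}{1120575} \approx 54152.0$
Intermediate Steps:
$o{\left(B \right)} = B^{2}$
$Y{\left(Z,n \right)} = \frac{6 + Z}{2 n}$
$L{\left(A \right)} = -6 + 2 A$ ($L{\left(A \right)} = -6 + 2 A \left(-2 + 3\right) = -6 + 2 A 1 = -6 + 2 A$)
$p{\left(s \right)} = \frac{- \frac{31}{5} + s}{s + s^{2}}$ ($p{\left(s \right)} = \frac{s - \left(6 - 2 \frac{6 - 5}{2 \left(-5\right)}\right)}{s + s^{2}} = \frac{s - \left(6 - 2 \cdot \frac{1}{2} \left(- \frac{1}{5}\right) 1\right)}{s + s^{2}} = \frac{s + \left(-6 + 2 \left(- \frac{1}{10}\right)\right)}{s + s^{2}} = \frac{s - \frac{31}{5}}{s + s^{2}} = \frac{- \frac{31}{5} + s}{s + s^{2}}$)
$54152 + p{\left(669 \right)} = 54152 + \frac{- \frac{31}{5} + 669}{669 \left(1 + 669\right)} = 54152 + \frac{1}{669} \cdot \frac{1}{670} \cdot \frac{3314}{5} = 54152 + \frac{1657}{1120575} = \frac{60681379057}{1120575}$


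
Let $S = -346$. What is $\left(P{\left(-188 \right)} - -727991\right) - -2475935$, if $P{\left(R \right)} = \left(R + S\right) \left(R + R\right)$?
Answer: $3404710$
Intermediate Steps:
$P{\left(R \right)} = 2 R \left(-346 + R\right)$ ($P{\left(R \right)} = \left(R - 346\right) \left(R + R\right) = \left(-346 + R\right) 2 R = 2 R \left(-346 + R\right)$)
$\left(P{\left(-188 \right)} - -727991\right) - -2475935 = \left(2 \left(-188\right) \left(-346 - 188\right) - -727991\right) - -2475935 = \left(2 \left(-188\right) \left(-534\right) + 727991\right) + 2475935 = \left(200784 + 727991\right) + 2475935 = 928775 + 2475935 = 3404710$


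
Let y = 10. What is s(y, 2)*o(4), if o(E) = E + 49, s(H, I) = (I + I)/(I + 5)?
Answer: 212/7 ≈ 30.286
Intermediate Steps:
s(H, I) = 2*I/(5 + I) (s(H, I) = (2*I)/(5 + I) = 2*I/(5 + I))
o(E) = 49 + E
s(y, 2)*o(4) = (2*2/(5 + 2))*(49 + 4) = (2*2/7)*53 = (2*2*(⅐))*53 = (4/7)*53 = 212/7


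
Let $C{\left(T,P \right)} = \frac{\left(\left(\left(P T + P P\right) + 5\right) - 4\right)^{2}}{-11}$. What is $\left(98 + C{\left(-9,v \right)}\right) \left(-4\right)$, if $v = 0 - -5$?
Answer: $- \frac{2868}{11} \approx -260.73$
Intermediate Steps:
$v = 5$ ($v = 0 + 5 = 5$)
$C{\left(T,P \right)} = - \frac{\left(1 + P^{2} + P T\right)^{2}}{11}$ ($C{\left(T,P \right)} = \left(\left(\left(P T + P^{2}\right) + 5\right) - 4\right)^{2} \left(- \frac{1}{11}\right) = \left(\left(\left(P^{2} + P T\right) + 5\right) - 4\right)^{2} \left(- \frac{1}{11}\right) = \left(\left(5 + P^{2} + P T\right) - 4\right)^{2} \left(- \frac{1}{11}\right) = \left(1 + P^{2} + P T\right)^{2} \left(- \frac{1}{11}\right) = - \frac{\left(1 + P^{2} + P T\right)^{2}}{11}$)
$\left(98 + C{\left(-9,v \right)}\right) \left(-4\right) = \left(98 - \frac{\left(1 + 5^{2} + 5 \left(-9\right)\right)^{2}}{11}\right) \left(-4\right) = \left(98 - \frac{\left(1 + 25 - 45\right)^{2}}{11}\right) \left(-4\right) = \left(98 - \frac{\left(-19\right)^{2}}{11}\right) \left(-4\right) = \left(98 - \frac{361}{11}\right) \left(-4\right) = \frac{717}{11} \left(-4\right) = - \frac{2868}{11}$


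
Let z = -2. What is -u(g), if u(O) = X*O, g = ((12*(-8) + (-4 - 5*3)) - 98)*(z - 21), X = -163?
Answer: 798537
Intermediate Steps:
g = 4899 (g = ((12*(-8) + (-4 - 5*3)) - 98)*(-2 - 21) = ((-96 + (-4 - 15)) - 98)*(-23) = ((-96 - 19) - 98)*(-23) = (-115 - 98)*(-23) = -213*(-23) = 4899)
u(O) = -163*O
-u(g) = -(-163)*4899 = -1*(-798537) = 798537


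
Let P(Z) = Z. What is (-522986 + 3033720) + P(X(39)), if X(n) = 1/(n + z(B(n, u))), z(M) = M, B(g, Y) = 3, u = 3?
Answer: 105450829/42 ≈ 2.5107e+6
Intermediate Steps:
X(n) = 1/(3 + n) (X(n) = 1/(n + 3) = 1/(3 + n))
(-522986 + 3033720) + P(X(39)) = (-522986 + 3033720) + 1/(3 + 39) = 2510734 + 1/42 = 105450829/42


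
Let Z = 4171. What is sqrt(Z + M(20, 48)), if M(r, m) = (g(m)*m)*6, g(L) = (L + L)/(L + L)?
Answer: 7*sqrt(91) ≈ 66.776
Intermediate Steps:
g(L) = 1 (g(L) = (2*L)/((2*L)) = (2*L)*(1/(2*L)) = 1)
M(r, m) = 6*m (M(r, m) = (1*m)*6 = m*6 = 6*m)
sqrt(Z + M(20, 48)) = sqrt(4171 + 6*48) = sqrt(4171 + 288) = sqrt(4459) = 7*sqrt(91)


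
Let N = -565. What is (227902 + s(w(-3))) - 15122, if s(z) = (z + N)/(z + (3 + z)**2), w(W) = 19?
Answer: 107027794/503 ≈ 2.1278e+5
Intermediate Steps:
s(z) = (-565 + z)/(z + (3 + z)**2) (s(z) = (z - 565)/(z + (3 + z)**2) = (-565 + z)/(z + (3 + z)**2))
(227902 + s(w(-3))) - 15122 = (227902 + (-565 + 19)/(19 + (3 + 19)**2)) - 15122 = (227902 - 546/(19 + 22**2)) - 15122 = (227902 - 546/(19 + 484)) - 15122 = (227902 - 546/503) - 15122 = 114634160/503 - 15122 = 107027794/503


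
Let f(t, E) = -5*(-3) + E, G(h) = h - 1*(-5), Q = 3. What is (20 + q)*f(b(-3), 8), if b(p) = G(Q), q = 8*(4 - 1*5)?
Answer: 276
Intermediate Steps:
G(h) = 5 + h (G(h) = h + 5 = 5 + h)
q = -8 (q = 8*(4 - 5) = 8*(-1) = -8)
b(p) = 8 (b(p) = 5 + 3 = 8)
f(t, E) = 15 + E
(20 + q)*f(b(-3), 8) = (20 - 8)*(15 + 8) = 12*23 = 276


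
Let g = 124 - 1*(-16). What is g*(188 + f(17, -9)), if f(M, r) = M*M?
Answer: 66780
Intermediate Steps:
g = 140 (g = 124 + 16 = 140)
f(M, r) = M²
g*(188 + f(17, -9)) = 140*(188 + 17²) = 140*(188 + 289) = 140*477 = 66780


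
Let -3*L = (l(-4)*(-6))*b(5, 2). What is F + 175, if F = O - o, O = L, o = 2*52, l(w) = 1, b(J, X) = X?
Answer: 75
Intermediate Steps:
L = 4 (L = -1*(-6)*2/3 = -(-2)*2 = -⅓*(-12) = 4)
o = 104
O = 4
F = -100 (F = 4 - 1*104 = 4 - 104 = -100)
F + 175 = -100 + 175 = 75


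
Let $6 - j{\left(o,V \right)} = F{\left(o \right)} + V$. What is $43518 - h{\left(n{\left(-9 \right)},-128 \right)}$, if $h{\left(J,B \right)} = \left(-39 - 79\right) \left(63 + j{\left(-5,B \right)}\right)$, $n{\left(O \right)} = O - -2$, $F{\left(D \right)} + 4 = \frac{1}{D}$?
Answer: $\frac{336298}{5} \approx 67260.0$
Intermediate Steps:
$F{\left(D \right)} = -4 + \frac{1}{D}$
$n{\left(O \right)} = 2 + O$ ($n{\left(O \right)} = O + 2 = 2 + O$)
$j{\left(o,V \right)} = 10 - V - \frac{1}{o}$ ($j{\left(o,V \right)} = 6 - \left(\left(-4 + \frac{1}{o}\right) + V\right) = 6 - \left(-4 + V + \frac{1}{o}\right) = 10 - V - \frac{1}{o}$)
$h{\left(J,B \right)} = - \frac{43188}{5} + 118 B$ ($h{\left(J,B \right)} = \left(-39 - 79\right) \left(63 - \left(- \frac{51}{5} + B\right)\right) = - 118 \left(63 - \left(- \frac{51}{5} + B\right)\right) = - 118 \left(\frac{366}{5} - B\right) = - \frac{43188}{5} + 118 B$)
$43518 - h{\left(n{\left(-9 \right)},-128 \right)} = 43518 - \left(- \frac{43188}{5} + 118 \left(-128\right)\right) = 43518 - \left(- \frac{43188}{5} - 15104\right) = 43518 - - \frac{118708}{5} = 43518 + \frac{118708}{5} = \frac{336298}{5}$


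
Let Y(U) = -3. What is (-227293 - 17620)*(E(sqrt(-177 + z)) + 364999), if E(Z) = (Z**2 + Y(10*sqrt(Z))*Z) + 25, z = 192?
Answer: -89402796607 + 734739*sqrt(15) ≈ -8.9400e+10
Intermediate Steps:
E(Z) = 25 + Z**2 - 3*Z (E(Z) = (Z**2 - 3*Z) + 25 = 25 + Z**2 - 3*Z)
(-227293 - 17620)*(E(sqrt(-177 + z)) + 364999) = (-227293 - 17620)*((25 + (sqrt(-177 + 192))**2 - 3*sqrt(-177 + 192)) + 364999) = -244913*((25 + (sqrt(15))**2 - 3*sqrt(15)) + 364999) = -244913*((25 + 15 - 3*sqrt(15)) + 364999) = -244913*((40 - 3*sqrt(15)) + 364999) = -244913*(365039 - 3*sqrt(15)) = -89402796607 + 734739*sqrt(15)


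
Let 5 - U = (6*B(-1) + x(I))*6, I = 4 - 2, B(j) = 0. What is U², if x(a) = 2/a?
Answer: 1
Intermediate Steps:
I = 2
U = -1 (U = 5 - (6*0 + 2/2)*6 = 5 - (0 + 2*(½))*6 = 5 - (0 + 1)*6 = 5 - 6 = -1)
U² = (-1)² = 1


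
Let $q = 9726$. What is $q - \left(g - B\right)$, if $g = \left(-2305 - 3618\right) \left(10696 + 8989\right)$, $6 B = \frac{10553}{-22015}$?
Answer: $\frac{15402219839737}{132090} \approx 1.166 \cdot 10^{8}$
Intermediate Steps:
$B = - \frac{10553}{132090}$ ($B = \frac{10553 \frac{1}{-22015}}{6} = \frac{10553 \left(- \frac{1}{22015}\right)}{6} = \frac{1}{6} \left(- \frac{10553}{22015}\right) = - \frac{10553}{132090} \approx -0.079893$)
$g = -116594255$ ($g = \left(-5923\right) 19685 = -116594255$)
$q - \left(g - B\right) = 9726 - \left(-116594255 - - \frac{10553}{132090}\right) = 9726 - \left(-116594255 + \frac{10553}{132090}\right) = 9726 - - \frac{15400935132397}{132090} = 9726 + \frac{15400935132397}{132090} = \frac{15402219839737}{132090}$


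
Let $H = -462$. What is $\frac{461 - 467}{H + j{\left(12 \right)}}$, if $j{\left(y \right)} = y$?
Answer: $\frac{1}{75} \approx 0.013333$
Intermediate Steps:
$\frac{461 - 467}{H + j{\left(12 \right)}} = \frac{461 - 467}{-462 + 12} = - \frac{6}{-450} = \left(-6\right) \left(- \frac{1}{450}\right) = \frac{1}{75}$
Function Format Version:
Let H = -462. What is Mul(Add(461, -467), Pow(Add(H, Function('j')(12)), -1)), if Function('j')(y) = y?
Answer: Rational(1, 75) ≈ 0.013333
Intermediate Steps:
Mul(Add(461, -467), Pow(Add(H, Function('j')(12)), -1)) = Mul(Add(461, -467), Pow(Add(-462, 12), -1)) = Mul(-6, Pow(-450, -1)) = Mul(-6, Rational(-1, 450)) = Rational(1, 75)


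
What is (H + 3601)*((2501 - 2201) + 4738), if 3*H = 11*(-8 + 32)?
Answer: 18585182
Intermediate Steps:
H = 88 (H = (11*(-8 + 32))/3 = (11*24)/3 = (⅓)*264 = 88)
(H + 3601)*((2501 - 2201) + 4738) = (88 + 3601)*((2501 - 2201) + 4738) = 3689*(300 + 4738) = 3689*5038 = 18585182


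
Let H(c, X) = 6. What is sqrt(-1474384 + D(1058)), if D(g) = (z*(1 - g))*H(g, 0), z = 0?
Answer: 4*I*sqrt(92149) ≈ 1214.2*I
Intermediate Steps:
D(g) = 0 (D(g) = (0*(1 - g))*6 = 0*6 = 0)
sqrt(-1474384 + D(1058)) = sqrt(-1474384 + 0) = sqrt(-1474384) = 4*I*sqrt(92149)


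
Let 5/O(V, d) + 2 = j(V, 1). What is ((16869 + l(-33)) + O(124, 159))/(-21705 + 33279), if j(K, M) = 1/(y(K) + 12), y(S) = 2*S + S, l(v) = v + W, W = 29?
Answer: 12933535/8877258 ≈ 1.4569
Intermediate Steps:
l(v) = 29 + v (l(v) = v + 29 = 29 + v)
y(S) = 3*S
j(K, M) = 1/(12 + 3*K) (j(K, M) = 1/(3*K + 12) = 1/(12 + 3*K))
O(V, d) = 5/(-2 + 1/(3*(4 + V)))
((16869 + l(-33)) + O(124, 159))/(-21705 + 33279) = ((16869 + (29 - 33)) + 15*(-4 - 1*124)/(23 + 6*124))/(-21705 + 33279) = ((16869 - 4) + 15*(-4 - 124)/(23 + 744))/11574 = (16865 + 15*(-128)/767)*(1/11574) = (16865 + 15*(1/767)*(-128))*(1/11574) = (16865 - 1920/767)*(1/11574) = (12933535/767)*(1/11574) = 12933535/8877258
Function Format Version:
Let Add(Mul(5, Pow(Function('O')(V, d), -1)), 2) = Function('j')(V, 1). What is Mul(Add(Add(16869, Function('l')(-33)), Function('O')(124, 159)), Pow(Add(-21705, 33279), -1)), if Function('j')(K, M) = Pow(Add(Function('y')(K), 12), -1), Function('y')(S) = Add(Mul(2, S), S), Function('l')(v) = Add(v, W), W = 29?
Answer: Rational(12933535, 8877258) ≈ 1.4569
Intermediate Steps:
Function('l')(v) = Add(29, v) (Function('l')(v) = Add(v, 29) = Add(29, v))
Function('y')(S) = Mul(3, S)
Function('j')(K, M) = Pow(Add(12, Mul(3, K)), -1) (Function('j')(K, M) = Pow(Add(Mul(3, K), 12), -1) = Pow(Add(12, Mul(3, K)), -1))
Function('O')(V, d) = Mul(5, Pow(Add(-2, Mul(Rational(1, 3), Pow(Add(4, V), -1))), -1))
Mul(Add(Add(16869, Function('l')(-33)), Function('O')(124, 159)), Pow(Add(-21705, 33279), -1)) = Mul(Add(Add(16869, Add(29, -33)), Mul(15, Pow(Add(23, Mul(6, 124)), -1), Add(-4, Mul(-1, 124)))), Pow(Add(-21705, 33279), -1)) = Mul(Add(Add(16869, -4), Mul(15, Pow(Add(23, 744), -1), Add(-4, -124))), Pow(11574, -1)) = Mul(Add(16865, Mul(15, Pow(767, -1), -128)), Rational(1, 11574)) = Mul(Add(16865, Mul(15, Rational(1, 767), -128)), Rational(1, 11574)) = Mul(Add(16865, Rational(-1920, 767)), Rational(1, 11574)) = Mul(Rational(12933535, 767), Rational(1, 11574)) = Rational(12933535, 8877258)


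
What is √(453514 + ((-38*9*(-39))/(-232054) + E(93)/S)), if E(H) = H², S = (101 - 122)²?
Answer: 2*√74793462527515769/812189 ≈ 673.45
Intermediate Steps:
S = 441 (S = (-21)² = 441)
√(453514 + ((-38*9*(-39))/(-232054) + E(93)/S)) = √(453514 + ((-38*9*(-39))/(-232054) + 93²/441)) = √(453514 + (-342*(-39)*(-1/232054) + 8649*(1/441))) = √(453514 + (13338*(-1/232054) + 961/49)) = √(453514 + (-6669/116027 + 961/49)) = √(453514 + 111175166/5685323) = √(2578484750188/5685323) = 2*√74793462527515769/812189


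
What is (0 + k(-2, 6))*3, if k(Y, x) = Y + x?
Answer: 12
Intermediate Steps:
(0 + k(-2, 6))*3 = (0 + (-2 + 6))*3 = (0 + 4)*3 = 4*3 = 12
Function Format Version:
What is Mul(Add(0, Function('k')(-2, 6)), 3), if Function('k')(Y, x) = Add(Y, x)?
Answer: 12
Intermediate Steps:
Mul(Add(0, Function('k')(-2, 6)), 3) = Mul(Add(0, Add(-2, 6)), 3) = Mul(Add(0, 4), 3) = Mul(4, 3) = 12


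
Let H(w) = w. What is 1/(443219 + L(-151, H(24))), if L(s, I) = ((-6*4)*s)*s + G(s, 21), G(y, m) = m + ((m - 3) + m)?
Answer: -1/103945 ≈ -9.6205e-6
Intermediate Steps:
G(y, m) = -3 + 3*m (G(y, m) = m + ((-3 + m) + m) = m + (-3 + 2*m) = -3 + 3*m)
L(s, I) = 60 - 24*s**2 (L(s, I) = ((-6*4)*s)*s + (-3 + 3*21) = (-24*s)*s + (-3 + 63) = -24*s**2 + 60 = 60 - 24*s**2)
1/(443219 + L(-151, H(24))) = 1/(443219 + (60 - 24*(-151)**2)) = 1/(443219 + (60 - 24*22801)) = 1/(443219 + (60 - 547224)) = 1/(443219 - 547164) = 1/(-103945) = -1/103945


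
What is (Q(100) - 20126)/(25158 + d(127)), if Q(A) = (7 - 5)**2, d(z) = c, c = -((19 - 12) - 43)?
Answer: -10061/12597 ≈ -0.79868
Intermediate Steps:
c = 36 (c = -(7 - 43) = -1*(-36) = 36)
d(z) = 36
Q(A) = 4 (Q(A) = 2**2 = 4)
(Q(100) - 20126)/(25158 + d(127)) = (4 - 20126)/(25158 + 36) = -20122/25194 = -20122*1/25194 = -10061/12597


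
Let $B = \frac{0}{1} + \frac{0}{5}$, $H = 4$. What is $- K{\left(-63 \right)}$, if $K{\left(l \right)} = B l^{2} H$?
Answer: $0$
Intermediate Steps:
$B = 0$ ($B = 0 \cdot 1 + 0 \cdot \frac{1}{5} = 0 + 0 = 0$)
$K{\left(l \right)} = 0$ ($K{\left(l \right)} = 0 l^{2} \cdot 4 = 0 \cdot 4 = 0$)
$- K{\left(-63 \right)} = \left(-1\right) 0 = 0$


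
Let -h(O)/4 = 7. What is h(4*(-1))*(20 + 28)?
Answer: -1344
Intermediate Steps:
h(O) = -28 (h(O) = -4*7 = -28)
h(4*(-1))*(20 + 28) = -28*(20 + 28) = -28*48 = -1344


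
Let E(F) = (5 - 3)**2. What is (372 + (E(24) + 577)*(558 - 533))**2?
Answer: 221920609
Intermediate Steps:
E(F) = 4 (E(F) = 2**2 = 4)
(372 + (E(24) + 577)*(558 - 533))**2 = (372 + (4 + 577)*(558 - 533))**2 = (372 + 581*25)**2 = (372 + 14525)**2 = 14897**2 = 221920609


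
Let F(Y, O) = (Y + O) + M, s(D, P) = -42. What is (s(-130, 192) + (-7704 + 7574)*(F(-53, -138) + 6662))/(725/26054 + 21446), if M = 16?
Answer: -21972693008/558754809 ≈ -39.324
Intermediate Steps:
F(Y, O) = 16 + O + Y (F(Y, O) = (Y + O) + 16 = (O + Y) + 16 = 16 + O + Y)
(s(-130, 192) + (-7704 + 7574)*(F(-53, -138) + 6662))/(725/26054 + 21446) = (-42 + (-7704 + 7574)*((16 - 138 - 53) + 6662))/(725/26054 + 21446) = (-42 - 130*(-175 + 6662))/(725*(1/26054) + 21446) = (-42 - 130*6487)/(725/26054 + 21446) = (-42 - 843310)/(558754809/26054) = -843352*26054/558754809 = -21972693008/558754809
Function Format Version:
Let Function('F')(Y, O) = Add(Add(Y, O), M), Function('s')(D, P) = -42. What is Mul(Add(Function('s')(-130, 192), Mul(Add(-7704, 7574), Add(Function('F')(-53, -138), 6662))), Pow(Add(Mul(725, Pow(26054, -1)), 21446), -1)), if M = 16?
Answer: Rational(-21972693008, 558754809) ≈ -39.324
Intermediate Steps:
Function('F')(Y, O) = Add(16, O, Y) (Function('F')(Y, O) = Add(Add(Y, O), 16) = Add(Add(O, Y), 16) = Add(16, O, Y))
Mul(Add(Function('s')(-130, 192), Mul(Add(-7704, 7574), Add(Function('F')(-53, -138), 6662))), Pow(Add(Mul(725, Pow(26054, -1)), 21446), -1)) = Mul(Add(-42, Mul(Add(-7704, 7574), Add(Add(16, -138, -53), 6662))), Pow(Add(Mul(725, Pow(26054, -1)), 21446), -1)) = Mul(Add(-42, Mul(-130, Add(-175, 6662))), Pow(Add(Mul(725, Rational(1, 26054)), 21446), -1)) = Mul(Add(-42, Mul(-130, 6487)), Pow(Add(Rational(725, 26054), 21446), -1)) = Mul(Add(-42, -843310), Pow(Rational(558754809, 26054), -1)) = Mul(-843352, Rational(26054, 558754809)) = Rational(-21972693008, 558754809)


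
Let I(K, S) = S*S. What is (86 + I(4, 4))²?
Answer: 10404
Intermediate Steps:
I(K, S) = S²
(86 + I(4, 4))² = (86 + 4²)² = (86 + 16)² = 102² = 10404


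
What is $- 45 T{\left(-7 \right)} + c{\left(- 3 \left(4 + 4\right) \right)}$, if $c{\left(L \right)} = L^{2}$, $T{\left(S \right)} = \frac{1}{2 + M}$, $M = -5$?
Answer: $591$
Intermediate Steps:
$T{\left(S \right)} = - \frac{1}{3}$ ($T{\left(S \right)} = \frac{1}{2 - 5} = \frac{1}{-3} = - \frac{1}{3}$)
$- 45 T{\left(-7 \right)} + c{\left(- 3 \left(4 + 4\right) \right)} = \left(-45\right) \left(- \frac{1}{3}\right) + \left(- 3 \left(4 + 4\right)\right)^{2} = 15 + \left(\left(-3\right) 8\right)^{2} = 15 + \left(-24\right)^{2} = 15 + 576 = 591$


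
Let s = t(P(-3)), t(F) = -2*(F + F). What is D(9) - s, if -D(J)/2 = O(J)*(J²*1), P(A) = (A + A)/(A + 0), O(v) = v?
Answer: -1450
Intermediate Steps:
P(A) = 2 (P(A) = (2*A)/A = 2)
t(F) = -4*F
D(J) = -2*J³ (D(J) = -2*J*J²*1 = -2*J*J² = -2*J³)
s = -8 (s = -4*2 = -8)
D(9) - s = -2*9³ - 1*(-8) = -2*729 + 8 = -1458 + 8 = -1450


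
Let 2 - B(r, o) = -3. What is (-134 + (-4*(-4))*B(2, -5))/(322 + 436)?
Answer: -27/379 ≈ -0.071240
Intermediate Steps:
B(r, o) = 5 (B(r, o) = 2 - 1*(-3) = 2 + 3 = 5)
(-134 + (-4*(-4))*B(2, -5))/(322 + 436) = (-134 - 4*(-4)*5)/(322 + 436) = (-134 + 16*5)/758 = (-134 + 80)*(1/758) = -54*1/758 = -27/379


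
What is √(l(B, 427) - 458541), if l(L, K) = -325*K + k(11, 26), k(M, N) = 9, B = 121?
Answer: I*√597307 ≈ 772.86*I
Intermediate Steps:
l(L, K) = 9 - 325*K (l(L, K) = -325*K + 9 = 9 - 325*K)
√(l(B, 427) - 458541) = √((9 - 325*427) - 458541) = √((9 - 138775) - 458541) = √(-138766 - 458541) = √(-597307) = I*√597307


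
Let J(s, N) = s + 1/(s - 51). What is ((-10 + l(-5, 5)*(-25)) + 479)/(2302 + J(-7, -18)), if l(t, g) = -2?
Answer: 30102/133109 ≈ 0.22615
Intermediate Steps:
J(s, N) = s + 1/(-51 + s)
((-10 + l(-5, 5)*(-25)) + 479)/(2302 + J(-7, -18)) = ((-10 - 2*(-25)) + 479)/(2302 + (1 + (-7)**2 - 51*(-7))/(-51 - 7)) = ((-10 + 50) + 479)/(2302 + (1 + 49 + 357)/(-58)) = (40 + 479)/(2302 - 1/58*407) = 519/(2302 - 407/58) = 519/(133109/58) = 519*(58/133109) = 30102/133109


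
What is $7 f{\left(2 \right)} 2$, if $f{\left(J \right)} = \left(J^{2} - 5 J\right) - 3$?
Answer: $-126$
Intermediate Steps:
$f{\left(J \right)} = -3 + J^{2} - 5 J$
$7 f{\left(2 \right)} 2 = 7 \left(-3 + 2^{2} - 10\right) 2 = 7 \left(-3 + 4 - 10\right) 2 = 7 \left(-9\right) 2 = \left(-63\right) 2 = -126$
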